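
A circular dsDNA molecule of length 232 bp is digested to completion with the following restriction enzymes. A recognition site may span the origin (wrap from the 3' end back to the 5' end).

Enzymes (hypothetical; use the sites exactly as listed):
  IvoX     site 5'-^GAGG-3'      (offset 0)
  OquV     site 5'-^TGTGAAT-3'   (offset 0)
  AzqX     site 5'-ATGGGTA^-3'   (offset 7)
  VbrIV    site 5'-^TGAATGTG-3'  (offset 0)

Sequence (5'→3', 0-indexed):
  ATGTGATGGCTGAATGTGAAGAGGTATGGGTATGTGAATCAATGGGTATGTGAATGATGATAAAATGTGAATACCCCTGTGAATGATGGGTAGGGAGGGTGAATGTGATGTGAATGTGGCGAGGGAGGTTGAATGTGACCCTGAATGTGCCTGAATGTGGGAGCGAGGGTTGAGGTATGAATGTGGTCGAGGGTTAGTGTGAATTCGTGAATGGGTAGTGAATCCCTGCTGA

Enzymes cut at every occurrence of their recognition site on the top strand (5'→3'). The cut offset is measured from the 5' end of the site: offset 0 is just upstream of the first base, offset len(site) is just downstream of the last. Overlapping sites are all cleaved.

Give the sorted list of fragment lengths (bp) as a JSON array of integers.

[2,2,4,5,5,6,7,9,9,10,10,10,11,12,12,12,12,13,13,15,16,17,20]

Site scan:
  IvoX (GAGG, off=0): starts [20, 94, 120, 124, 164, 171, 188] → cuts [20, 94, 120, 124, 164, 171, 188]
  OquV (TGTGAAT, off=0): starts [32, 48, 65, 77, 108, 197] → cuts [32, 48, 65, 77, 108, 197]
  AzqX (ATGGGTA, off=7): starts [25, 41, 85, 210] → cuts [32, 48, 92, 217]
  VbrIV (TGAATGTG, off=0): starts [10, 99, 110, 129, 141, 151, 177, 229] → cuts [10, 99, 110, 129, 141, 151, 177, 229]

All cut coordinates (distinct, sorted): [10, 20, 32, 48, 65, 77, 92, 94, 99, 108, 110, 120, 124, 129, 141, 151, 164, 171, 177, 188, 197, 217, 229]

Fragment lengths:
  10→20: 10 bp
  20→32: 12 bp
  32→48: 16 bp
  48→65: 17 bp
  65→77: 12 bp
  77→92: 15 bp
  92→94: 2 bp
  94→99: 5 bp
  99→108: 9 bp
  108→110: 2 bp
  110→120: 10 bp
  120→124: 4 bp
  124→129: 5 bp
  129→141: 12 bp
  141→151: 10 bp
  151→164: 13 bp
  164→171: 7 bp
  171→177: 6 bp
  177→188: 11 bp
  188→197: 9 bp
  197→217: 20 bp
  217→229: 12 bp
  229→10 (wrap): 232-229+10 = 13 bp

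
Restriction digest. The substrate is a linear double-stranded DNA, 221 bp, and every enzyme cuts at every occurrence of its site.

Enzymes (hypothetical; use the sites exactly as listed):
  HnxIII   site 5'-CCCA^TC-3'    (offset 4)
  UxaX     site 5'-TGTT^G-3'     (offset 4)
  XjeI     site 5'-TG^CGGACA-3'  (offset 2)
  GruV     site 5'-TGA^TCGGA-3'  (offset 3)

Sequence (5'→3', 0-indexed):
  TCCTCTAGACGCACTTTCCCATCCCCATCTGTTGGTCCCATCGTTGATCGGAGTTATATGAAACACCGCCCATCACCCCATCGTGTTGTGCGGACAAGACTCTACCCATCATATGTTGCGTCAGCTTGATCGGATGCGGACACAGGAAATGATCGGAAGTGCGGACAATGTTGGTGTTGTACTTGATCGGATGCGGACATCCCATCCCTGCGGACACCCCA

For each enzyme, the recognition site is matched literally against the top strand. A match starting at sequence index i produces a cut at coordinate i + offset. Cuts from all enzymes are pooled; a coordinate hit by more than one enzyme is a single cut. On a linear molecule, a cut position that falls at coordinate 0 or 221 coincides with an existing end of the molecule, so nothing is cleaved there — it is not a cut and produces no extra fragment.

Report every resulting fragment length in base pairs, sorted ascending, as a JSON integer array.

[3,6,6,6,6,7,7,7,7,7,8,8,9,9,11,11,11,12,16,18,21,25]

Site scan:
  HnxIII CCCATC/4: at [17, 23, 36, 68, 76, 104, 200] ⇒ [21, 27, 40, 72, 80, 108, 204]
  UxaX TGTTG/4: at [29, 83, 113, 168, 174] ⇒ [33, 87, 117, 172, 178]
  XjeI TGCGGACA/2: at [88, 134, 159, 191, 208] ⇒ [90, 136, 161, 193, 210]
  GruV TGATCGGA/3: at [44, 126, 149, 183] ⇒ [47, 129, 152, 186]

Pooled cuts: [21, 27, 33, 40, 47, 72, 80, 87, 90, 108, 117, 129, 136, 152, 161, 172, 178, 186, 193, 204, 210]

Fragment lengths:
  [0,21): 21 bp
  [21,27): 6 bp
  [27,33): 6 bp
  [33,40): 7 bp
  [40,47): 7 bp
  [47,72): 25 bp
  [72,80): 8 bp
  [80,87): 7 bp
  [87,90): 3 bp
  [90,108): 18 bp
  [108,117): 9 bp
  [117,129): 12 bp
  [129,136): 7 bp
  [136,152): 16 bp
  [152,161): 9 bp
  [161,172): 11 bp
  [172,178): 6 bp
  [178,186): 8 bp
  [186,193): 7 bp
  [193,204): 11 bp
  [204,210): 6 bp
  [210,221): 11 bp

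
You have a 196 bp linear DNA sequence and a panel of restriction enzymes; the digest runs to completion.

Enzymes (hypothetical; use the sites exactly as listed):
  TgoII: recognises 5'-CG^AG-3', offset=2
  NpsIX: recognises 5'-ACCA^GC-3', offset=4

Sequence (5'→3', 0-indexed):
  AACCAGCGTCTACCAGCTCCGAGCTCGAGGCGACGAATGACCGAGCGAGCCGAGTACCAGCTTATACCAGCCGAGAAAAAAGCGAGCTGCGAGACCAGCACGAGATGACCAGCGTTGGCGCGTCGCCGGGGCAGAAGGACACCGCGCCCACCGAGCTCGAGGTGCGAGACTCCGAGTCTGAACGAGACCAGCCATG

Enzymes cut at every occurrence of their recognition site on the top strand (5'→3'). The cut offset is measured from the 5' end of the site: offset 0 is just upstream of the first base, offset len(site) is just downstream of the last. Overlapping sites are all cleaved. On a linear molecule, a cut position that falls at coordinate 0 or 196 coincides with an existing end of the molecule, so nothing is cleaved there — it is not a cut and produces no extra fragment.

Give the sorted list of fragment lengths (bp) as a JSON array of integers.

[4,4,5,5,5,6,6,6,6,6,6,7,7,7,8,9,10,10,10,11,16,42]

Scan for sites:
  TgoII (CGAG, off=2): starts [19, 25, 41, 45, 50, 71, 82, 89, 100, 151, 157, 164, 172, 182] → cuts [21, 27, 43, 47, 52, 73, 84, 91, 102, 153, 159, 166, 174, 184]
  NpsIX (ACCAGC, off=4): starts [1, 11, 55, 65, 93, 107, 186] → cuts [5, 15, 59, 69, 97, 111, 190]

All cut coordinates (distinct, sorted): [5, 15, 21, 27, 43, 47, 52, 59, 69, 73, 84, 91, 97, 102, 111, 153, 159, 166, 174, 184, 190]

Fragments:
  [0,5): 5 bp
  [5,15): 10 bp
  [15,21): 6 bp
  [21,27): 6 bp
  [27,43): 16 bp
  [43,47): 4 bp
  [47,52): 5 bp
  [52,59): 7 bp
  [59,69): 10 bp
  [69,73): 4 bp
  [73,84): 11 bp
  [84,91): 7 bp
  [91,97): 6 bp
  [97,102): 5 bp
  [102,111): 9 bp
  [111,153): 42 bp
  [153,159): 6 bp
  [159,166): 7 bp
  [166,174): 8 bp
  [174,184): 10 bp
  [184,190): 6 bp
  [190,196): 6 bp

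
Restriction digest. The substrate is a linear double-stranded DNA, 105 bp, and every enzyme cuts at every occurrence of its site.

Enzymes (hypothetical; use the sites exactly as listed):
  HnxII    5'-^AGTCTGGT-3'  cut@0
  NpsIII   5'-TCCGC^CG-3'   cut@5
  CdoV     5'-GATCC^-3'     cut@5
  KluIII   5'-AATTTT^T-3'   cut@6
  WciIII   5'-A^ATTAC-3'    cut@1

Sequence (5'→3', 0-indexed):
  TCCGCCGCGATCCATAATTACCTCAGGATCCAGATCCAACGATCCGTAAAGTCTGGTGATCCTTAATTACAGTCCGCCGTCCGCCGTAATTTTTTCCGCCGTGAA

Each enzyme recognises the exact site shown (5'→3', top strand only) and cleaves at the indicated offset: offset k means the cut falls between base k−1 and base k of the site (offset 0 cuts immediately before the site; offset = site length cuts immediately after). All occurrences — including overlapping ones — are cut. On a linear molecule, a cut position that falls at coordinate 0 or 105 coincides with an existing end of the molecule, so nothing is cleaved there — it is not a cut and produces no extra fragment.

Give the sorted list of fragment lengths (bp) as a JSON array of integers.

[3,3,4,5,6,6,6,7,8,8,9,12,13,15]

Scan for sites:
  HnxII AGTCTGGT/0: at [49] ⇒ [49]
  NpsIII TCCGCCG/5: at [0, 72, 79, 94] ⇒ [5, 77, 84, 99]
  CdoV GATCC/5: at [8, 26, 32, 40, 57] ⇒ [13, 31, 37, 45, 62]
  KluIII AATTTTT/6: at [87] ⇒ [93]
  WciIII AATTAC/1: at [15, 64] ⇒ [16, 65]

Pooled cuts: [5, 13, 16, 31, 37, 45, 49, 62, 65, 77, 84, 93, 99]

Fragments:
  [0,5): 5 bp
  [5,13): 8 bp
  [13,16): 3 bp
  [16,31): 15 bp
  [31,37): 6 bp
  [37,45): 8 bp
  [45,49): 4 bp
  [49,62): 13 bp
  [62,65): 3 bp
  [65,77): 12 bp
  [77,84): 7 bp
  [84,93): 9 bp
  [93,99): 6 bp
  [99,105): 6 bp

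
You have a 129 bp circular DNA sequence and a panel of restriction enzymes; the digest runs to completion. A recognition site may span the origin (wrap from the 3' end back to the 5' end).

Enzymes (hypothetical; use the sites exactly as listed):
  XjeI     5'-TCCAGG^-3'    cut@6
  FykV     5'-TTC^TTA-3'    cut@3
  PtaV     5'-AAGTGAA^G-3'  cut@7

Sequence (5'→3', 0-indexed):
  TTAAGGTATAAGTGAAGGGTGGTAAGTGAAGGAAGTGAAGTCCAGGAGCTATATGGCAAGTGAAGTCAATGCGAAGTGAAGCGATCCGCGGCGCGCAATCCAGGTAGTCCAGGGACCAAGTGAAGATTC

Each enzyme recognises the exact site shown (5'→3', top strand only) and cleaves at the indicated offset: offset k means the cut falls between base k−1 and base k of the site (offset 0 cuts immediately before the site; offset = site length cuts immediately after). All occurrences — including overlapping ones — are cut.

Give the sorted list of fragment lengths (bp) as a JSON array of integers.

Site scan:
  XjeI (TCCAGG, off=6): starts [40, 98, 107] → cuts [46, 104, 113]
  FykV (TTCTTA, off=3): starts [126] → cuts [0]
  PtaV (AAGTGAAG, off=7): starts [9, 23, 32, 57, 73, 117] → cuts [16, 30, 39, 64, 80, 124]

All cut coordinates (distinct, sorted): [0, 16, 30, 39, 46, 64, 80, 104, 113, 124]

Fragment lengths:
  0→16: 16 bp
  16→30: 14 bp
  30→39: 9 bp
  39→46: 7 bp
  46→64: 18 bp
  64→80: 16 bp
  80→104: 24 bp
  104→113: 9 bp
  113→124: 11 bp
  124→0 (wrap): 129-124+0 = 5 bp

[5,7,9,9,11,14,16,16,18,24]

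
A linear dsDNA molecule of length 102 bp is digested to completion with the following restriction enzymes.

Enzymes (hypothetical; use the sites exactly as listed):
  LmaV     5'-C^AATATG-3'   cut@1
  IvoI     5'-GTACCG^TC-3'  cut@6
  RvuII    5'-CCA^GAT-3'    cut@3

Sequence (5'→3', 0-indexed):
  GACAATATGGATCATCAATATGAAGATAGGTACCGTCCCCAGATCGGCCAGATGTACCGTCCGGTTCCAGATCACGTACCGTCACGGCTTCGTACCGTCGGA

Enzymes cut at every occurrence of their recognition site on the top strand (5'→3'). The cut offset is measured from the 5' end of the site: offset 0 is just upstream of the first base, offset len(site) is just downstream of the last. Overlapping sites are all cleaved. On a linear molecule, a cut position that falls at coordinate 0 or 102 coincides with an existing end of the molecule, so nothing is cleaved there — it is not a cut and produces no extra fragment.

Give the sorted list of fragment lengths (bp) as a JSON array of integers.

Per-enzyme occurrences:
  LmaV CAATATG/1: at [2, 15] ⇒ [3, 16]
  IvoI GTACCGTC/6: at [29, 53, 75, 91] ⇒ [35, 59, 81, 97]
  RvuII CCAGAT/3: at [38, 47, 66] ⇒ [41, 50, 69]

All cut coordinates (distinct, sorted): [3, 16, 35, 41, 50, 59, 69, 81, 97]

Fragment lengths:
  [0,3): 3 bp
  [3,16): 13 bp
  [16,35): 19 bp
  [35,41): 6 bp
  [41,50): 9 bp
  [50,59): 9 bp
  [59,69): 10 bp
  [69,81): 12 bp
  [81,97): 16 bp
  [97,102): 5 bp

[3,5,6,9,9,10,12,13,16,19]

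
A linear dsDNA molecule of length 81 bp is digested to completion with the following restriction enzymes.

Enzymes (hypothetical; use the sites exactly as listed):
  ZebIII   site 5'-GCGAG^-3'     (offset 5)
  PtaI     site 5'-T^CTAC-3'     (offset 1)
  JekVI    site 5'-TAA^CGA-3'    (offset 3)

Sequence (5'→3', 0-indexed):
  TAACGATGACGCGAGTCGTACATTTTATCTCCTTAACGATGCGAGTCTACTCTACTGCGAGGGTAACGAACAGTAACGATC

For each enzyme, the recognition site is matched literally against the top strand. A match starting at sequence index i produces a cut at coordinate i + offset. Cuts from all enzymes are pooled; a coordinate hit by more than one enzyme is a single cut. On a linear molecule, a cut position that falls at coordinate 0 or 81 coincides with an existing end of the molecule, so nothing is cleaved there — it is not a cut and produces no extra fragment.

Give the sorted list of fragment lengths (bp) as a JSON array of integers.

[1,3,5,5,5,9,10,10,12,21]

Site scan:
  ZebIII GCGAG/5: at [10, 40, 56] ⇒ [15, 45, 61]
  PtaI TCTAC/1: at [45, 50] ⇒ [46, 51]
  JekVI TAACGA/3: at [0, 33, 63, 73] ⇒ [3, 36, 66, 76]

Pooled cuts: [3, 15, 36, 45, 46, 51, 61, 66, 76]

Fragment lengths:
  [0,3): 3 bp
  [3,15): 12 bp
  [15,36): 21 bp
  [36,45): 9 bp
  [45,46): 1 bp
  [46,51): 5 bp
  [51,61): 10 bp
  [61,66): 5 bp
  [66,76): 10 bp
  [76,81): 5 bp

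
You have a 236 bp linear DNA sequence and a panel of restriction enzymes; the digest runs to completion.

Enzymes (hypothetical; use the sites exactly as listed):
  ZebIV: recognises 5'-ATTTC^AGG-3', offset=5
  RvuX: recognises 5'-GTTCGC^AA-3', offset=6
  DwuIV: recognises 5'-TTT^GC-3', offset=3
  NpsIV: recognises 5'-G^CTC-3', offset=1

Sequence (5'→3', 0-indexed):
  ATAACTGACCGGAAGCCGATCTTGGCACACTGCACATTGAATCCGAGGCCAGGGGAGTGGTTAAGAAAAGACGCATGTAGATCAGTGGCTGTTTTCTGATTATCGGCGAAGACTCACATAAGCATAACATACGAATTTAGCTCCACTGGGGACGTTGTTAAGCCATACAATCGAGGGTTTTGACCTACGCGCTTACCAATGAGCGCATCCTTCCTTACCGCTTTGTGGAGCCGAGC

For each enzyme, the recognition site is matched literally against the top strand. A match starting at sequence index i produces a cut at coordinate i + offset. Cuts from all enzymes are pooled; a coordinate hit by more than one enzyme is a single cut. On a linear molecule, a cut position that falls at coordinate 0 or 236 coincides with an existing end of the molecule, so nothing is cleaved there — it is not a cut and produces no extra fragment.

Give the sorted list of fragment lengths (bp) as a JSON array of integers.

Per-enzyme occurrences:
  ZebIV (ATTTCAGG, off=5): no sites
  RvuX (GTTCGCAA, off=6): no sites
  DwuIV (TTTGC, off=3): no sites
  NpsIV GCTC/1: at [139] ⇒ [140]

Pooled cuts: [140]

Fragment lengths:
  [0,140): 140 bp
  [140,236): 96 bp

[96,140]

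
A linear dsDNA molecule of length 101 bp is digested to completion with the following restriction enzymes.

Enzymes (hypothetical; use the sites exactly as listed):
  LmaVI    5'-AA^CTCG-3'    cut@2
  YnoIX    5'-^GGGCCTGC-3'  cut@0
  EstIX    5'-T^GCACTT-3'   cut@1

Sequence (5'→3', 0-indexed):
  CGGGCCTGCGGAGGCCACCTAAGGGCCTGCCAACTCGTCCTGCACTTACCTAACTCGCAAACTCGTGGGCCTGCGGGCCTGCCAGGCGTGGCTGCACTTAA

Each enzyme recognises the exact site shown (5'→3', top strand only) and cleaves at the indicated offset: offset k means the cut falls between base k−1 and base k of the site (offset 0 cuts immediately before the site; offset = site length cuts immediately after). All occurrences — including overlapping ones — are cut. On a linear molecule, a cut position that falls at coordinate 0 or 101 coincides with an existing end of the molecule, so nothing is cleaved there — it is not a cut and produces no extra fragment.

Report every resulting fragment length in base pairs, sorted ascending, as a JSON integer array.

Per-enzyme occurrences:
  LmaVI (AACTCG, off=2): starts [31, 51, 59] → cuts [33, 53, 61]
  YnoIX (GGGCCTGC, off=0): starts [1, 22, 66, 74] → cuts [1, 22, 66, 74]
  EstIX (TGCACTT, off=1): starts [40, 92] → cuts [41, 93]

Pooled cuts: [1, 22, 33, 41, 53, 61, 66, 74, 93]

Fragment lengths:
  [0,1): 1 bp
  [1,22): 21 bp
  [22,33): 11 bp
  [33,41): 8 bp
  [41,53): 12 bp
  [53,61): 8 bp
  [61,66): 5 bp
  [66,74): 8 bp
  [74,93): 19 bp
  [93,101): 8 bp

[1,5,8,8,8,8,11,12,19,21]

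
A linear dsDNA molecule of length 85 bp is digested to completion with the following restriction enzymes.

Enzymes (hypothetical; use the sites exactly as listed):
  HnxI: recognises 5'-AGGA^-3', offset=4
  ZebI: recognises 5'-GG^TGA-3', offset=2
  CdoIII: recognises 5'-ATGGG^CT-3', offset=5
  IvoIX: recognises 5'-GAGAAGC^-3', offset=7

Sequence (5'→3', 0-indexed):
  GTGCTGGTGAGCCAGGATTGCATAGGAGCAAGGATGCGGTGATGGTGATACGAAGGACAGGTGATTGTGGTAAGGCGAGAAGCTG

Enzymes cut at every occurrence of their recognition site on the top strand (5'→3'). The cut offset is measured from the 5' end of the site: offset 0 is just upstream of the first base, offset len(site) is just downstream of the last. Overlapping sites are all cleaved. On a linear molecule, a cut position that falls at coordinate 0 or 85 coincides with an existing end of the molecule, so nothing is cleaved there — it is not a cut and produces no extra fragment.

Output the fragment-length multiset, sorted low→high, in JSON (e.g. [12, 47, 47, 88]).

[2,4,5,6,7,7,10,10,12,22]

Per-enzyme occurrences:
  HnxI (AGGA, off=4): starts [13, 23, 30, 53] → cuts [17, 27, 34, 57]
  ZebI (GGTGA, off=2): starts [5, 37, 43, 59] → cuts [7, 39, 45, 61]
  CdoIII (ATGGGCT, off=5): no sites
  IvoIX (GAGAAGC, off=7): starts [76] → cuts [83]

All cut coordinates (distinct, sorted): [7, 17, 27, 34, 39, 45, 57, 61, 83]

Fragments:
  [0,7): 7 bp
  [7,17): 10 bp
  [17,27): 10 bp
  [27,34): 7 bp
  [34,39): 5 bp
  [39,45): 6 bp
  [45,57): 12 bp
  [57,61): 4 bp
  [61,83): 22 bp
  [83,85): 2 bp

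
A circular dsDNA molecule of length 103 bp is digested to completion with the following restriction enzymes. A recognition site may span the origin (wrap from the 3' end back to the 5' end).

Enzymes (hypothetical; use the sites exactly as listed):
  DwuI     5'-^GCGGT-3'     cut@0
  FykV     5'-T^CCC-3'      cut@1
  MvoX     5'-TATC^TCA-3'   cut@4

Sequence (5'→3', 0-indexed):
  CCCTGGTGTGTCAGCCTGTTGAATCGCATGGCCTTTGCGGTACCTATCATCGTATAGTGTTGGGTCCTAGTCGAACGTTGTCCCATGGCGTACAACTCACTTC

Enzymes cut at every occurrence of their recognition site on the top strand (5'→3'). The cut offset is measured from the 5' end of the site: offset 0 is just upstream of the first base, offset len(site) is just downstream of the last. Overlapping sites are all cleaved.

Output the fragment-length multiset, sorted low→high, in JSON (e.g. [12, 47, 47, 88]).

[21,37,45]

Per-enzyme occurrences:
  DwuI (GCGGT, off=0): starts [36] → cuts [36]
  FykV (TCCC, off=1): starts [80, 101] → cuts [81, 102]
  MvoX (TATCTCA, off=4): no sites

All cut coordinates (distinct, sorted): [36, 81, 102]

Fragment lengths:
  36→81: 45 bp
  81→102: 21 bp
  102→36 (wrap): 103-102+36 = 37 bp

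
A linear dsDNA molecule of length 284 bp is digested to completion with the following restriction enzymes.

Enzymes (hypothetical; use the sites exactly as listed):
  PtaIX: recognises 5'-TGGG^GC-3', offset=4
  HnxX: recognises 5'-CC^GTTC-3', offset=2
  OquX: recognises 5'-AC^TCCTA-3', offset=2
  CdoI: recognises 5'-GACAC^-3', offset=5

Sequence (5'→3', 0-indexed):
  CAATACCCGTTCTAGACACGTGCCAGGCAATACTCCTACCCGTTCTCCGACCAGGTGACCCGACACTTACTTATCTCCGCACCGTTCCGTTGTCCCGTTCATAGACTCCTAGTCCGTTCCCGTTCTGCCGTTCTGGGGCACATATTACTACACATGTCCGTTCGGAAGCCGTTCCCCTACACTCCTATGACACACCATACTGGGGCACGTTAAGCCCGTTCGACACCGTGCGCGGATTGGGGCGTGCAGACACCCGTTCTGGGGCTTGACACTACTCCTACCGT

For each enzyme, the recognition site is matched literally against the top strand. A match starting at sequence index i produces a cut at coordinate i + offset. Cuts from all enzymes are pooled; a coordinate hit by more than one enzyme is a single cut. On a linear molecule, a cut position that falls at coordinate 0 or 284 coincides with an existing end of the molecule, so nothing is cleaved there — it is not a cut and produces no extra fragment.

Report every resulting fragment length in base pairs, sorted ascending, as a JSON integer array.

[2,3,6,8,8,8,8,8,9,9,9,9,10,11,11,11,11,12,12,13,13,14,15,17,22,25]

Per-enzyme occurrences:
  PtaIX TGGGGC/4: at [133, 200, 237, 259] ⇒ [137, 204, 241, 263]
  HnxX CCGTTC/2: at [6, 39, 81, 94, 113, 119, 127, 157, 168, 215, 253] ⇒ [8, 41, 83, 96, 115, 121, 129, 159, 170, 217, 255]
  OquX ACTCCTA/2: at [31, 104, 180, 273] ⇒ [33, 106, 182, 275]
  CdoI GACAC/5: at [14, 61, 188, 221, 248, 267] ⇒ [19, 66, 193, 226, 253, 272]

All cut coordinates (distinct, sorted): [8, 19, 33, 41, 66, 83, 96, 106, 115, 121, 129, 137, 159, 170, 182, 193, 204, 217, 226, 241, 253, 255, 263, 272, 275]

Fragments:
  [0,8): 8 bp
  [8,19): 11 bp
  [19,33): 14 bp
  [33,41): 8 bp
  [41,66): 25 bp
  [66,83): 17 bp
  [83,96): 13 bp
  [96,106): 10 bp
  [106,115): 9 bp
  [115,121): 6 bp
  [121,129): 8 bp
  [129,137): 8 bp
  [137,159): 22 bp
  [159,170): 11 bp
  [170,182): 12 bp
  [182,193): 11 bp
  [193,204): 11 bp
  [204,217): 13 bp
  [217,226): 9 bp
  [226,241): 15 bp
  [241,253): 12 bp
  [253,255): 2 bp
  [255,263): 8 bp
  [263,272): 9 bp
  [272,275): 3 bp
  [275,284): 9 bp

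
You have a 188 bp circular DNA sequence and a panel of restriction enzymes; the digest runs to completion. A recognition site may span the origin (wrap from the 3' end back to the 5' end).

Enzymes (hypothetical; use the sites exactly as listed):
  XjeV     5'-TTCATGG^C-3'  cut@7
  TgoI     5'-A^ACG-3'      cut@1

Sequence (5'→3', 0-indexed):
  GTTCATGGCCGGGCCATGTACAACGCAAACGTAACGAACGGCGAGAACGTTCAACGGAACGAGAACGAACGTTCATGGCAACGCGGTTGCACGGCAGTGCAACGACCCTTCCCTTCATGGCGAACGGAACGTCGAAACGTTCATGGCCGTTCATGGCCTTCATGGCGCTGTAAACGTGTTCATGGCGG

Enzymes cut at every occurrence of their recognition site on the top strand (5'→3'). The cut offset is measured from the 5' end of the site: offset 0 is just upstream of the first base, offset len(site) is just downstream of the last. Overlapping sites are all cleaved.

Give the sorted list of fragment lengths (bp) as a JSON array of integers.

Per-enzyme occurrences:
  XjeV TTCATGGC/7: at [1, 71, 113, 139, 149, 158, 178] ⇒ [8, 78, 120, 146, 156, 165, 185]
  TgoI AACG/1: at [21, 27, 32, 36, 45, 52, 57, 63, 67, 79, 100, 122, 127, 135, 172] ⇒ [22, 28, 33, 37, 46, 53, 58, 64, 68, 80, 101, 123, 128, 136, 173]

All cut coordinates (distinct, sorted): [8, 22, 28, 33, 37, 46, 53, 58, 64, 68, 78, 80, 101, 120, 123, 128, 136, 146, 156, 165, 173, 185]

Fragment lengths:
  8→22: 14 bp
  22→28: 6 bp
  28→33: 5 bp
  33→37: 4 bp
  37→46: 9 bp
  46→53: 7 bp
  53→58: 5 bp
  58→64: 6 bp
  64→68: 4 bp
  68→78: 10 bp
  78→80: 2 bp
  80→101: 21 bp
  101→120: 19 bp
  120→123: 3 bp
  123→128: 5 bp
  128→136: 8 bp
  136→146: 10 bp
  146→156: 10 bp
  156→165: 9 bp
  165→173: 8 bp
  173→185: 12 bp
  185→8 (wrap): 188-185+8 = 11 bp

[2,3,4,4,5,5,5,6,6,7,8,8,9,9,10,10,10,11,12,14,19,21]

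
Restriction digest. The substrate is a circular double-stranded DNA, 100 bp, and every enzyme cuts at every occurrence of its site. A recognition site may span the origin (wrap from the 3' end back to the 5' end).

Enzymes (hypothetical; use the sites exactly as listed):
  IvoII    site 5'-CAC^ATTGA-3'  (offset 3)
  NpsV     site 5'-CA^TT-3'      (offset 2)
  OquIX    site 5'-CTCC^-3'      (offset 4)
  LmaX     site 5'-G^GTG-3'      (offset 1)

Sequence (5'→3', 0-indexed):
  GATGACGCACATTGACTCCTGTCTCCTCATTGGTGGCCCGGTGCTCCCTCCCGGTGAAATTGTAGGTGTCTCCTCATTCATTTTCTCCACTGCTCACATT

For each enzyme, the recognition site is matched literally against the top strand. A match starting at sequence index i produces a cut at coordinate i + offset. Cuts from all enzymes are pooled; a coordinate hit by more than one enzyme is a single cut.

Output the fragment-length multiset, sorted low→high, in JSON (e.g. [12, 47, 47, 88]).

Per-enzyme occurrences:
  IvoII CACATTGA/3: at [7, 94] ⇒ [10, 97]
  NpsV CATT/2: at [9, 27, 74, 78, 96] ⇒ [11, 29, 76, 80, 98]
  OquIX CTCC/4: at [15, 22, 43, 47, 69, 84] ⇒ [19, 26, 47, 51, 73, 88]
  LmaX GGTG/1: at [31, 39, 52, 64] ⇒ [32, 40, 53, 65]

Pooled cuts: [10, 11, 19, 26, 29, 32, 40, 47, 51, 53, 65, 73, 76, 80, 88, 97, 98]

Fragment lengths:
  10→11: 1 bp
  11→19: 8 bp
  19→26: 7 bp
  26→29: 3 bp
  29→32: 3 bp
  32→40: 8 bp
  40→47: 7 bp
  47→51: 4 bp
  51→53: 2 bp
  53→65: 12 bp
  65→73: 8 bp
  73→76: 3 bp
  76→80: 4 bp
  80→88: 8 bp
  88→97: 9 bp
  97→98: 1 bp
  98→10 (wrap): 100-98+10 = 12 bp

[1,1,2,3,3,3,4,4,7,7,8,8,8,8,9,12,12]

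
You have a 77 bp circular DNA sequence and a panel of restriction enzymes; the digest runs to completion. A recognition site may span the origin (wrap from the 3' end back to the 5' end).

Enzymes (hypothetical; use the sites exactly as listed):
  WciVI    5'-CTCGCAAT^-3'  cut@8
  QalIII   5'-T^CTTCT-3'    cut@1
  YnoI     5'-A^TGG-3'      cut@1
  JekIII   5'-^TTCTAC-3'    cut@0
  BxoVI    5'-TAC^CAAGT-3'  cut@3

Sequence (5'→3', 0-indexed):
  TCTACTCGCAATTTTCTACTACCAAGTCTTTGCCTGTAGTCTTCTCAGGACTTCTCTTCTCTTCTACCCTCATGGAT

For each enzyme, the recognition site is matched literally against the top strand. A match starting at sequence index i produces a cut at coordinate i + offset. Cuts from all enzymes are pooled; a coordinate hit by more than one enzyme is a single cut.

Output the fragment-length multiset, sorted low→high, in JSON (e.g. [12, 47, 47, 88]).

[1,1,4,5,9,11,13,15,18]

Per-enzyme occurrences:
  WciVI (CTCGCAAT, off=8): starts [4] → cuts [12]
  QalIII (TCTTCT, off=1): starts [39, 54, 59] → cuts [40, 55, 60]
  YnoI (ATGG, off=1): starts [71] → cuts [72]
  JekIII (TTCTAC, off=0): starts [13, 61, 76] → cuts [13, 61, 76]
  BxoVI (TACCAAGT, off=3): starts [19] → cuts [22]

All cut coordinates (distinct, sorted): [12, 13, 22, 40, 55, 60, 61, 72, 76]

Fragment lengths:
  12→13: 1 bp
  13→22: 9 bp
  22→40: 18 bp
  40→55: 15 bp
  55→60: 5 bp
  60→61: 1 bp
  61→72: 11 bp
  72→76: 4 bp
  76→12 (wrap): 77-76+12 = 13 bp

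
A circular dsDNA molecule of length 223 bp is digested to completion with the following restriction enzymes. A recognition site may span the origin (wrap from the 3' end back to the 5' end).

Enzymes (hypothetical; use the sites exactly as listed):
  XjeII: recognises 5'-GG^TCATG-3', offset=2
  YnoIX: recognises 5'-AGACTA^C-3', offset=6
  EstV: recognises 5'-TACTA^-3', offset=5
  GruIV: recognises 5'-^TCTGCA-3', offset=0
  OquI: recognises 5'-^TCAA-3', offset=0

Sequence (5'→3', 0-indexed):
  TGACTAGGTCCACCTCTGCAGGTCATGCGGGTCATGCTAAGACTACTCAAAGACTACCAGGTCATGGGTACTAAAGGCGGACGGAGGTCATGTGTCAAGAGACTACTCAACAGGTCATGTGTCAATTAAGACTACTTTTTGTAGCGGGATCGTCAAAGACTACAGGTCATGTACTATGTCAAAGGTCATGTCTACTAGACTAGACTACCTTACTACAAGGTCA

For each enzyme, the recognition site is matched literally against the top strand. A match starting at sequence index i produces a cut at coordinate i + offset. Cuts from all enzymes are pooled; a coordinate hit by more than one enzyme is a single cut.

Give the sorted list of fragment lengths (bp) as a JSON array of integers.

[1,1,2,4,5,5,7,7,7,8,8,8,9,10,10,10,10,11,12,12,13,14,14,17,18]

Site scan:
  XjeII GGTCATG/2: at [20, 29, 59, 85, 112, 164, 183, 218] ⇒ [22, 31, 61, 87, 114, 166, 185, 220]
  YnoIX AGACTAC/6: at [39, 50, 99, 128, 156, 201] ⇒ [45, 56, 105, 134, 162, 207]
  EstV TACTA/5: at [68, 171, 192, 210] ⇒ [73, 176, 197, 215]
  GruIV TCTGCA/0: at [14] ⇒ [14]
  OquI TCAA/0: at [46, 94, 106, 121, 152, 178] ⇒ [46, 94, 106, 121, 152, 178]

Pooled cuts: [14, 22, 31, 45, 46, 56, 61, 73, 87, 94, 105, 106, 114, 121, 134, 152, 162, 166, 176, 178, 185, 197, 207, 215, 220]

Fragments:
  14→22: 8 bp
  22→31: 9 bp
  31→45: 14 bp
  45→46: 1 bp
  46→56: 10 bp
  56→61: 5 bp
  61→73: 12 bp
  73→87: 14 bp
  87→94: 7 bp
  94→105: 11 bp
  105→106: 1 bp
  106→114: 8 bp
  114→121: 7 bp
  121→134: 13 bp
  134→152: 18 bp
  152→162: 10 bp
  162→166: 4 bp
  166→176: 10 bp
  176→178: 2 bp
  178→185: 7 bp
  185→197: 12 bp
  197→207: 10 bp
  207→215: 8 bp
  215→220: 5 bp
  220→14 (wrap): 223-220+14 = 17 bp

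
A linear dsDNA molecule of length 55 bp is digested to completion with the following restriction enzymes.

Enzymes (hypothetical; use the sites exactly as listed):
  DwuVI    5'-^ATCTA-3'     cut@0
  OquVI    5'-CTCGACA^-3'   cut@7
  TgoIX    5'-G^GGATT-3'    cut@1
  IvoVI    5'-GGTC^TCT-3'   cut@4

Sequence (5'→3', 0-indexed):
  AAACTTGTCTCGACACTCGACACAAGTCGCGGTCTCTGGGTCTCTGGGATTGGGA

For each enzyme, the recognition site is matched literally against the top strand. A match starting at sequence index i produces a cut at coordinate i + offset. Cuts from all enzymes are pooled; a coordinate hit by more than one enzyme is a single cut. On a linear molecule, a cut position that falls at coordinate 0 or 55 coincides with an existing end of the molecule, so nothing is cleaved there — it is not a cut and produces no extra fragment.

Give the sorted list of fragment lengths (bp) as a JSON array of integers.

[4,7,8,9,12,15]

Scan for sites:
  DwuVI (ATCTA, off=0): no sites
  OquVI CTCGACA/7: at [8, 15] ⇒ [15, 22]
  TgoIX GGGATT/1: at [45] ⇒ [46]
  IvoVI GGTCTCT/4: at [30, 38] ⇒ [34, 42]

All cut coordinates (distinct, sorted): [15, 22, 34, 42, 46]

Fragment lengths:
  [0,15): 15 bp
  [15,22): 7 bp
  [22,34): 12 bp
  [34,42): 8 bp
  [42,46): 4 bp
  [46,55): 9 bp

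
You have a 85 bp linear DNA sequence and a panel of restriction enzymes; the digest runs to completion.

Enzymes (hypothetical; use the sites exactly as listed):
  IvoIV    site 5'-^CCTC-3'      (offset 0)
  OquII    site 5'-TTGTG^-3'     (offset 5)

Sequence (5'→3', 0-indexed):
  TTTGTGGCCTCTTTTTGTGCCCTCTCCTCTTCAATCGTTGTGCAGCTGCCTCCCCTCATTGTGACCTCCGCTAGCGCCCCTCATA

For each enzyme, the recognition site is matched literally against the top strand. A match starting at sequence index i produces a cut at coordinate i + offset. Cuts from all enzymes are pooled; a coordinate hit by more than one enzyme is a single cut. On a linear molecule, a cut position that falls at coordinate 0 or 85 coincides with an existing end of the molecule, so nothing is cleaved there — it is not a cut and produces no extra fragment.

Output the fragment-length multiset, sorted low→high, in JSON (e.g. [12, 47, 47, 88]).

Scan for sites:
  IvoIV (CCTC, off=0): starts [7, 20, 25, 48, 53, 64, 78] → cuts [7, 20, 25, 48, 53, 64, 78]
  OquII (TTGTG, off=5): starts [1, 14, 37, 58] → cuts [6, 19, 42, 63]

Pooled cuts: [6, 7, 19, 20, 25, 42, 48, 53, 63, 64, 78]

Fragment lengths:
  [0,6): 6 bp
  [6,7): 1 bp
  [7,19): 12 bp
  [19,20): 1 bp
  [20,25): 5 bp
  [25,42): 17 bp
  [42,48): 6 bp
  [48,53): 5 bp
  [53,63): 10 bp
  [63,64): 1 bp
  [64,78): 14 bp
  [78,85): 7 bp

[1,1,1,5,5,6,6,7,10,12,14,17]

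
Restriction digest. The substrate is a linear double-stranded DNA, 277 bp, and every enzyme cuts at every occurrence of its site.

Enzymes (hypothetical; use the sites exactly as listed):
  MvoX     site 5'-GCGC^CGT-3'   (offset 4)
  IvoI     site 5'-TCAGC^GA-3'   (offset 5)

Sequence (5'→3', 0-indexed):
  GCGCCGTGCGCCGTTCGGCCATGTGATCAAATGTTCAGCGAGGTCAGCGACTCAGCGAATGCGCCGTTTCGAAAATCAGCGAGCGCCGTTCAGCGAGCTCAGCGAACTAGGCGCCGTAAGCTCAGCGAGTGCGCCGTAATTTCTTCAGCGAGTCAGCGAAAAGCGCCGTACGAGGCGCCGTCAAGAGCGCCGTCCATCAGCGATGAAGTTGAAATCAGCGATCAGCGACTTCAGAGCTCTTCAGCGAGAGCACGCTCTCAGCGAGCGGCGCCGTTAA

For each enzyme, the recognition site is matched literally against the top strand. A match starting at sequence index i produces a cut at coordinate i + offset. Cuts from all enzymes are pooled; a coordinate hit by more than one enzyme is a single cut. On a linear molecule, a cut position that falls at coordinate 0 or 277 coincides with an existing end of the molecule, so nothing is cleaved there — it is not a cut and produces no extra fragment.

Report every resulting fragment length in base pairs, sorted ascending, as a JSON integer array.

[4,6,6,7,7,8,8,8,8,8,9,9,9,9,11,11,12,12,12,15,16,17,18,19,28]

Site scan:
  MvoX (GCGCCGT, off=4): starts [0, 7, 60, 82, 110, 130, 162, 174, 186, 267] → cuts [4, 11, 64, 86, 114, 134, 166, 178, 190, 271]
  IvoI (TCAGCGA, off=5): starts [34, 43, 51, 75, 89, 98, 121, 144, 152, 196, 214, 221, 240, 257] → cuts [39, 48, 56, 80, 94, 103, 126, 149, 157, 201, 219, 226, 245, 262]

Pooled cuts: [4, 11, 39, 48, 56, 64, 80, 86, 94, 103, 114, 126, 134, 149, 157, 166, 178, 190, 201, 219, 226, 245, 262, 271]

Fragment lengths:
  [0,4): 4 bp
  [4,11): 7 bp
  [11,39): 28 bp
  [39,48): 9 bp
  [48,56): 8 bp
  [56,64): 8 bp
  [64,80): 16 bp
  [80,86): 6 bp
  [86,94): 8 bp
  [94,103): 9 bp
  [103,114): 11 bp
  [114,126): 12 bp
  [126,134): 8 bp
  [134,149): 15 bp
  [149,157): 8 bp
  [157,166): 9 bp
  [166,178): 12 bp
  [178,190): 12 bp
  [190,201): 11 bp
  [201,219): 18 bp
  [219,226): 7 bp
  [226,245): 19 bp
  [245,262): 17 bp
  [262,271): 9 bp
  [271,277): 6 bp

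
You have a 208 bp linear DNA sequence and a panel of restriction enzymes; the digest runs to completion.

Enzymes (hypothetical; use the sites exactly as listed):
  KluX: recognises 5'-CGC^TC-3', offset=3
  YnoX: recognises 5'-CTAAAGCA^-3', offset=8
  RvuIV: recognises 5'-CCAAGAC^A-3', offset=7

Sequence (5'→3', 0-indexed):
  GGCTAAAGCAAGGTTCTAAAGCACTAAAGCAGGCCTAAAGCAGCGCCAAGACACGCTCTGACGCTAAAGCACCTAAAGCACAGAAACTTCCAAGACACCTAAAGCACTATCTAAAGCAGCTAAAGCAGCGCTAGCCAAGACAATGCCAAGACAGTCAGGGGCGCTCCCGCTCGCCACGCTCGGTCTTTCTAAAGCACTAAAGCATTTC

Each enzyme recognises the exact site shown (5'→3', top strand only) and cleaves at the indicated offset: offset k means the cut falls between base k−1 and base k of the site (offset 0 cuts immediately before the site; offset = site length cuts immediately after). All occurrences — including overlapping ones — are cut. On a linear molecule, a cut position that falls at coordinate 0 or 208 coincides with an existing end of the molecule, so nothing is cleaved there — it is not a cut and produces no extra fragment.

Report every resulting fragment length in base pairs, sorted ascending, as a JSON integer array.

Per-enzyme occurrences:
  KluX (CGCTC, off=3): starts [53, 161, 167, 176] → cuts [56, 164, 170, 179]
  YnoX (CTAAAGCA, off=8): starts [2, 15, 23, 34, 63, 72, 98, 110, 119, 188, 196] → cuts [10, 23, 31, 42, 71, 80, 106, 118, 127, 196, 204]
  RvuIV (CCAAGACA, off=7): starts [45, 89, 134, 145] → cuts [52, 96, 141, 152]

Pooled cuts: [10, 23, 31, 42, 52, 56, 71, 80, 96, 106, 118, 127, 141, 152, 164, 170, 179, 196, 204]

Fragment lengths:
  [0,10): 10 bp
  [10,23): 13 bp
  [23,31): 8 bp
  [31,42): 11 bp
  [42,52): 10 bp
  [52,56): 4 bp
  [56,71): 15 bp
  [71,80): 9 bp
  [80,96): 16 bp
  [96,106): 10 bp
  [106,118): 12 bp
  [118,127): 9 bp
  [127,141): 14 bp
  [141,152): 11 bp
  [152,164): 12 bp
  [164,170): 6 bp
  [170,179): 9 bp
  [179,196): 17 bp
  [196,204): 8 bp
  [204,208): 4 bp

[4,4,6,8,8,9,9,9,10,10,10,11,11,12,12,13,14,15,16,17]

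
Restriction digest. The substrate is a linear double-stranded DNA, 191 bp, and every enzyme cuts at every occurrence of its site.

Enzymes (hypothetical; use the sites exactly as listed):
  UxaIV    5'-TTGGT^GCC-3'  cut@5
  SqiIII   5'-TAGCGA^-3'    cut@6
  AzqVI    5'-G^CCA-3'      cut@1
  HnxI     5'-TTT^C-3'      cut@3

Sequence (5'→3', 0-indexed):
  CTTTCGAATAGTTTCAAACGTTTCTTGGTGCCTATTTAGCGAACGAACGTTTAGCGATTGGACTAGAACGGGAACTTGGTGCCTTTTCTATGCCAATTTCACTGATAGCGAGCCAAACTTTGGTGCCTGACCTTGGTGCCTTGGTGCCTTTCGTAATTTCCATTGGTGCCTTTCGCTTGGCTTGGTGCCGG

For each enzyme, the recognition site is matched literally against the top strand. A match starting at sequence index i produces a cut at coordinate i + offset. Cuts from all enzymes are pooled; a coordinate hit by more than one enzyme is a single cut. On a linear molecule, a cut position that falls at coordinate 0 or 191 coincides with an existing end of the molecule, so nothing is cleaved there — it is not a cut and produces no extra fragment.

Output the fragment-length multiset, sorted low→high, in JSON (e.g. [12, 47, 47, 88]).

Scan for sites:
  UxaIV TTGGTGCC/5: at [24, 75, 119, 132, 140, 162, 181] ⇒ [29, 80, 124, 137, 145, 167, 186]
  SqiIII TAGCGA/6: at [36, 51, 105] ⇒ [42, 57, 111]
  AzqVI GCCA/1: at [91, 111] ⇒ [92, 112]
  HnxI TTTC/3: at [1, 11, 20, 84, 96, 148, 156, 170] ⇒ [4, 14, 23, 87, 99, 151, 159, 173]

Pooled cuts: [4, 14, 23, 29, 42, 57, 80, 87, 92, 99, 111, 112, 124, 137, 145, 151, 159, 167, 173, 186]

Fragment lengths:
  [0,4): 4 bp
  [4,14): 10 bp
  [14,23): 9 bp
  [23,29): 6 bp
  [29,42): 13 bp
  [42,57): 15 bp
  [57,80): 23 bp
  [80,87): 7 bp
  [87,92): 5 bp
  [92,99): 7 bp
  [99,111): 12 bp
  [111,112): 1 bp
  [112,124): 12 bp
  [124,137): 13 bp
  [137,145): 8 bp
  [145,151): 6 bp
  [151,159): 8 bp
  [159,167): 8 bp
  [167,173): 6 bp
  [173,186): 13 bp
  [186,191): 5 bp

[1,4,5,5,6,6,6,7,7,8,8,8,9,10,12,12,13,13,13,15,23]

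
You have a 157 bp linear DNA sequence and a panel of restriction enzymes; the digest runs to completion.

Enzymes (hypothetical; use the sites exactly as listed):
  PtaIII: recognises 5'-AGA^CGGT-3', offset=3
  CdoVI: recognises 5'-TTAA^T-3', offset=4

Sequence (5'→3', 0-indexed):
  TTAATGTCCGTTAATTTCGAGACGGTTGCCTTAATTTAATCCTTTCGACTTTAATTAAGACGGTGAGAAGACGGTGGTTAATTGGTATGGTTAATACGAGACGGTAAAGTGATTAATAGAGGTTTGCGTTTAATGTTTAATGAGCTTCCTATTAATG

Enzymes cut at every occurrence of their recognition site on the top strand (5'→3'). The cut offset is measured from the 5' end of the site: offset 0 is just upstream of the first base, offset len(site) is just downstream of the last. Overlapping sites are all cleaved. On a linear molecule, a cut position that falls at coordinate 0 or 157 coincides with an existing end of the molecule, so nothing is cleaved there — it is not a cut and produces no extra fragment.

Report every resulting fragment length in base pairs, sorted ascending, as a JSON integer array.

[2,4,5,6,7,7,8,10,10,11,12,13,15,15,15,17]

Site scan:
  PtaIII (AGACGGT, off=3): starts [19, 57, 68, 98] → cuts [22, 60, 71, 101]
  CdoVI (TTAAT, off=4): starts [0, 10, 30, 35, 50, 77, 90, 112, 129, 136, 151] → cuts [4, 14, 34, 39, 54, 81, 94, 116, 133, 140, 155]

Pooled cuts: [4, 14, 22, 34, 39, 54, 60, 71, 81, 94, 101, 116, 133, 140, 155]

Fragment lengths:
  [0,4): 4 bp
  [4,14): 10 bp
  [14,22): 8 bp
  [22,34): 12 bp
  [34,39): 5 bp
  [39,54): 15 bp
  [54,60): 6 bp
  [60,71): 11 bp
  [71,81): 10 bp
  [81,94): 13 bp
  [94,101): 7 bp
  [101,116): 15 bp
  [116,133): 17 bp
  [133,140): 7 bp
  [140,155): 15 bp
  [155,157): 2 bp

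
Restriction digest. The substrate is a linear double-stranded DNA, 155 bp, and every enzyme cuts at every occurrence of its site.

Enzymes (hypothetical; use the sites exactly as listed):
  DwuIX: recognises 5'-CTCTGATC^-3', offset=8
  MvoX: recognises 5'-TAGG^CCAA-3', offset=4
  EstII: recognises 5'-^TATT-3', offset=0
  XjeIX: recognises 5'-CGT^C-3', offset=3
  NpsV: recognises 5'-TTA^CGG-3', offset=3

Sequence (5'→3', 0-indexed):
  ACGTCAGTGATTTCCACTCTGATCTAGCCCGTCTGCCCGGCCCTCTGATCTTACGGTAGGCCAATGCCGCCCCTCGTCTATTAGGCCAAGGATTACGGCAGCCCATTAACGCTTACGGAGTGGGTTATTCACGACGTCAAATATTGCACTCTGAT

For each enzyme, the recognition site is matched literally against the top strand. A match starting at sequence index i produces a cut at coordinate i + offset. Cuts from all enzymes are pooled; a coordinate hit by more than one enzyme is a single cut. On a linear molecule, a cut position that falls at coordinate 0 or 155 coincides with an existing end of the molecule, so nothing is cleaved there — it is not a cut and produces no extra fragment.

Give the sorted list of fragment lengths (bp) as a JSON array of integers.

[1,3,4,4,7,7,8,10,10,12,14,17,18,20,20]

Site scan:
  DwuIX (CTCTGATC, off=8): starts [16, 42] → cuts [24, 50]
  MvoX (TAGGCCAA, off=4): starts [56, 81] → cuts [60, 85]
  EstII (TATT, off=0): starts [78, 125, 141] → cuts [78, 125, 141]
  XjeIX (CGTC, off=3): starts [1, 29, 74, 134] → cuts [4, 32, 77, 137]
  NpsV (TTACGG, off=3): starts [50, 92, 112] → cuts [53, 95, 115]

All cut coordinates (distinct, sorted): [4, 24, 32, 50, 53, 60, 77, 78, 85, 95, 115, 125, 137, 141]

Fragments:
  [0,4): 4 bp
  [4,24): 20 bp
  [24,32): 8 bp
  [32,50): 18 bp
  [50,53): 3 bp
  [53,60): 7 bp
  [60,77): 17 bp
  [77,78): 1 bp
  [78,85): 7 bp
  [85,95): 10 bp
  [95,115): 20 bp
  [115,125): 10 bp
  [125,137): 12 bp
  [137,141): 4 bp
  [141,155): 14 bp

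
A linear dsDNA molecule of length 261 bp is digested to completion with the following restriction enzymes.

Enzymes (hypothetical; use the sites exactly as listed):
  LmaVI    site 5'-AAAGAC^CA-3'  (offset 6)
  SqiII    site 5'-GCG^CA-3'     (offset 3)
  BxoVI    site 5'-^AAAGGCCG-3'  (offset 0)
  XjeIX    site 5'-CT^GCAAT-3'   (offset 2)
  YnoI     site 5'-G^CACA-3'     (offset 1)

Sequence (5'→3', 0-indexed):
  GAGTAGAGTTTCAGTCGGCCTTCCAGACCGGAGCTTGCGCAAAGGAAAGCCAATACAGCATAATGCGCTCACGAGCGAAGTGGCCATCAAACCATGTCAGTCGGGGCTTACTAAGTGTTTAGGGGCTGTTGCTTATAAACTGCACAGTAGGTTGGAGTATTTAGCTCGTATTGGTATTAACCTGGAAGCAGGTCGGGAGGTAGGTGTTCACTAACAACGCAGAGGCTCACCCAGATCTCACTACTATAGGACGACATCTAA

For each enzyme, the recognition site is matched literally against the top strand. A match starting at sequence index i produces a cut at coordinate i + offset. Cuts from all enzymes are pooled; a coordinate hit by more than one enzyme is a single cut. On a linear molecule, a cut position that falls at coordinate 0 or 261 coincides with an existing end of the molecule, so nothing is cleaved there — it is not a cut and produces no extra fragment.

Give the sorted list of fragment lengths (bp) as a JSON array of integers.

[39,103,119]

Site scan:
  LmaVI (AAAGACCA, off=6): no sites
  SqiII (GCGCA, off=3): starts [36] → cuts [39]
  BxoVI (AAAGGCCG, off=0): no sites
  XjeIX (CTGCAAT, off=2): no sites
  YnoI (GCACA, off=1): starts [141] → cuts [142]

All cut coordinates (distinct, sorted): [39, 142]

Fragment lengths:
  [0,39): 39 bp
  [39,142): 103 bp
  [142,261): 119 bp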